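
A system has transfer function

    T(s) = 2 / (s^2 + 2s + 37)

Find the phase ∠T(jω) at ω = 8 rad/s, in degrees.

∠T(j8) ≈ -149.3°

At s = j8: numerator = 2, denominator = -27 + j16.
∠T = ∠num − ∠den = 0° − (149.35°) = -149.3°.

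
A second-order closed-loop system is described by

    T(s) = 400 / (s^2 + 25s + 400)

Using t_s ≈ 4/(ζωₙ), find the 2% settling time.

t_s ≈ 0.3200 s

Comparing s^2 + 25s + 400 to s^2 + 2ζωₙs + ωₙ²: ωₙ = 20 rad/s and ζ = 25/(2·20) = 0.625.
ζωₙ = 25/2 = 12.5, so t_s ≈ 4/(ζωₙ) = 4/12.5 = 0.3200 s.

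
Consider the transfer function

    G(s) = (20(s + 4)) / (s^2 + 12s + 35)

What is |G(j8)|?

Substitute s = j8: numerator = 80 + j160, denominator = -29 + j96.
|G(j8)| = |80 + j160| / |-29 + j96| = 178.89 / 100.28 ≈ 1.784.

|G(j8)| ≈ 1.784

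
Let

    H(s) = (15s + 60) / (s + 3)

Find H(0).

Set s = 0: H(0) = (60) / (3) = 20.

H(0) = 20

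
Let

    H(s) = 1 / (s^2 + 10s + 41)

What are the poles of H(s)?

s = -5 ± 4j

The poles are the roots of the denominator s^2 + 10s + 41 = 0.
Using the quadratic formula: s = (-10 ± √(-64))/2 = -5 ± 4j.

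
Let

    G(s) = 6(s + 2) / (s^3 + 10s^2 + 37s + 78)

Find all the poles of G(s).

s = -6, -2 ± 3j

The poles are the roots of the denominator s^3 + 10s^2 + 37s + 78 = 0.
Trying s = -6: the polynomial evaluates to 0, so (s + 6) is a factor.
Dividing out leaves s^2 + 4s + 13 = 0.
The quadratic formula then gives s = -2 ± 3j.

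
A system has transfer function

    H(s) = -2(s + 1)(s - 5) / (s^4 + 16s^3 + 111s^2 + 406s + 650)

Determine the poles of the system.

s = -3 ± 4j, -5 ± j

The poles are the roots of the denominator s^4 + 16s^3 + 111s^2 + 406s + 650 = 0.
No real roots exist; factor into two real quadratics: (s^2 + 6s + 25)(s^2 + 10s + 26) = 0.
Each quadratic gives a conjugate pair via the quadratic formula.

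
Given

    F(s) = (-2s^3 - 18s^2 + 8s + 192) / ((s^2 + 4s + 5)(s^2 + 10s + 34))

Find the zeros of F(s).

Set the numerator to zero: -2s^3 - 18s^2 + 8s + 192 = 0, i.e. -2·(s^3 + 9s^2 - 4s - 96) = 0.
Factoring: (s + 8)(s - 3)(s + 4) = 0.

s = -8, 3, -4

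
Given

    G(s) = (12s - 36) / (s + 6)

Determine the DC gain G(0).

G(0) = -6

Set s = 0: G(0) = (-36) / (6) = -6.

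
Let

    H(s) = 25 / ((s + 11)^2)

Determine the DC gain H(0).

H(0) = 25/121 ≈ 0.2066

At s = 0 each factor (s + a) contributes a and each (s^2 + bs + c) contributes c.
H(0) = 25·1 / ((11) · (11)) = 25/121 = 25/121.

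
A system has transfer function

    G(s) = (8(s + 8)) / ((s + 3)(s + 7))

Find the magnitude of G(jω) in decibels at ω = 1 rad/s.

|G(j1)|_dB ≈ 9.20 dB

Substitute s = j1: numerator = 64 + j8, denominator = 20 + j10.
|G(j1)| = |64 + j8| / |20 + j10| = 64.498 / 22.361 ≈ 2.884.
In decibels: 20·log₁₀(2.884) ≈ 9.20 dB.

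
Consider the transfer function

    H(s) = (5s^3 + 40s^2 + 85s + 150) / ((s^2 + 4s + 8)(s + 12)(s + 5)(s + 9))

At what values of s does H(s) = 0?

Set the numerator to zero: 5s^3 + 40s^2 + 85s + 150 = 0, i.e. 5·(s^3 + 8s^2 + 17s + 30) = 0.
Factoring: (s^2 + 2s + 5)(s + 6) = 0.

s = -1 + 2j, -1 - 2j, -6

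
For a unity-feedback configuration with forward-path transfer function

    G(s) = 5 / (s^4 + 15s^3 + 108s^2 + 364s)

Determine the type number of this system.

Factor s from the denominator: s^4 + 15s^3 + 108s^2 + 364s = s·(s^3 + 15s^2 + 108s + 364).
There is 1 pole at the origin, so the system is Type 1.

Type 1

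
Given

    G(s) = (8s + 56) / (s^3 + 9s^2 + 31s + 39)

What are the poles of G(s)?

The poles are the roots of the denominator s^3 + 9s^2 + 31s + 39 = 0.
Trying s = -3: the polynomial evaluates to 0, so (s + 3) is a factor.
Dividing out leaves s^2 + 6s + 13 = 0.
The quadratic formula then gives s = -3 ± 2j.

s = -3 ± 2j, -3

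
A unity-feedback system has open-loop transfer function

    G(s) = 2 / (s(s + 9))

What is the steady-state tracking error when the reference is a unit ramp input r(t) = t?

G(s) has one pole at the origin.
This is a Type 1 system. Kv = lim_{s→0} s·G(s) = 2/9.
e_ss = 1/Kv = 1/(2/9) = 9/2 ≈ 4.500.

e_ss = 4.500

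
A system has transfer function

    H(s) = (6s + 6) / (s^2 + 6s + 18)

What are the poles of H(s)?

s = -3 + 3j, -3 - 3j

The poles are the roots of the denominator s^2 + 6s + 18 = 0.
Using the quadratic formula: s = (-6 ± √(-36))/2 = -3 ± 3j.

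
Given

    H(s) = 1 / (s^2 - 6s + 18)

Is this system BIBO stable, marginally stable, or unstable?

The denominator s^2 - 6s + 18 factors as (s^2 - 6s + 18), giving poles at s = 3 + 3j, 3 - 3j.
Since the pole(s) at s = 3 ± 3j lie in the right half-plane, the system is unstable.

unstable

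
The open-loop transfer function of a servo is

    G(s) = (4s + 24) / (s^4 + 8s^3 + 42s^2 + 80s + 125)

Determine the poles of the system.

s = -3 + 4j, -3 - 4j, -1 + 2j, -1 - 2j

The poles are the roots of the denominator s^4 + 8s^3 + 42s^2 + 80s + 125 = 0.
No real roots exist; factor into two real quadratics: (s^2 + 6s + 25)(s^2 + 2s + 5) = 0.
Each quadratic gives a conjugate pair via the quadratic formula.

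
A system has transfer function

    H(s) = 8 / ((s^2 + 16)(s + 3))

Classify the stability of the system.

The poles can be read from the denominator factors: s = 4j, -4j, -3.
Since the simple pole(s) at s = 4j, -4j lie on the jω-axis with none in the right half-plane, the system is marginally stable.

marginally stable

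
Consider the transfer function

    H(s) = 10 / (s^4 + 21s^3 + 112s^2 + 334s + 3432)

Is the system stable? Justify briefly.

The denominator s^4 + 21s^3 + 112s^2 + 334s + 3432 factors as (s + 11)(s^2 - 2s + 26)(s + 12), giving poles at s = -11, 1 + 5j, 1 - 5j, -12.
Since the pole(s) at s = 1 ± 5j lie in the right half-plane, the system is unstable.

unstable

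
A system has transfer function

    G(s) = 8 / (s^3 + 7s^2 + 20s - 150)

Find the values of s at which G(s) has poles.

The poles are the roots of the denominator s^3 + 7s^2 + 20s - 150 = 0.
Trying s = 3: the polynomial evaluates to 0, so (s - 3) is a factor.
Dividing out leaves s^2 + 10s + 50 = 0.
The quadratic formula then gives s = -5 ± 5j.

s = -5 ± 5j, 3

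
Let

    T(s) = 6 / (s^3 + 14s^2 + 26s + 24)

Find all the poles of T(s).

The poles are the roots of the denominator s^3 + 14s^2 + 26s + 24 = 0.
Trying s = -12: the polynomial evaluates to 0, so (s + 12) is a factor.
Dividing out leaves s^2 + 2s + 2 = 0.
The quadratic formula then gives s = -1 ± 1j.

s = -1 + j, -1 - j, -12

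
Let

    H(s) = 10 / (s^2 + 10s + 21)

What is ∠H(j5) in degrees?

At s = j5: numerator = 10, denominator = -4 + j50.
∠H = ∠num − ∠den = 0° − (94.574°) = -94.57°.

∠H(j5) ≈ -94.57°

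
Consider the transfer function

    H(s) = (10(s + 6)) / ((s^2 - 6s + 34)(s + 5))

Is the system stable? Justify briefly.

unstable

The poles can be read from the denominator factors: s = 3 + 5j, 3 - 5j, -5.
Since the pole(s) at s = 3 + 5j, 3 - 5j lie in the right half-plane, the system is unstable.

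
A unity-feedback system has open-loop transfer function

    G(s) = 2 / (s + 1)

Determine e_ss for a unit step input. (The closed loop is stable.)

e_ss = 0.3333

G(s) has no poles at the origin.
This is a Type 0 system. Kp = lim_{s→0} G(s) = 2/1.
e_ss = 1/(1 + Kp) = 1/(1 + 2) = 1/3 ≈ 0.3333.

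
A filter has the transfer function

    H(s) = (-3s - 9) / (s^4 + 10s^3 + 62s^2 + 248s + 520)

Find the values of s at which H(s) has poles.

The poles are the roots of the denominator s^4 + 10s^3 + 62s^2 + 248s + 520 = 0.
No real roots exist; factor into two real quadratics: (s^2 + 2s + 26)(s^2 + 8s + 20) = 0.
Each quadratic gives a conjugate pair via the quadratic formula.

s = -1 + 5j, -1 - 5j, -4 + 2j, -4 - 2j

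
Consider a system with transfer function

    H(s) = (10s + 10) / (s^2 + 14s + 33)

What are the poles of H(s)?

s = -3, -11

The poles are the roots of the denominator s^2 + 14s + 33 = 0.
Factoring: (s + 3)(s + 11) = 0, so s = -3 and s = -11.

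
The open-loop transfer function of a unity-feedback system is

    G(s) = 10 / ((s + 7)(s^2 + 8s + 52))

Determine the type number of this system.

The denominator has no factor of s at the origin — no free integrator — so this is a Type 0 system.

Type 0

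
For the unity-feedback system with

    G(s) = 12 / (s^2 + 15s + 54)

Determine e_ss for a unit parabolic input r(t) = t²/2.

e_ss = ∞

G(s) has no poles at the origin.
This is a Type 0 system; Ka = lim_{s→0} s^2·G(s) = 0, so the steady-state error for a parabola input is infinite.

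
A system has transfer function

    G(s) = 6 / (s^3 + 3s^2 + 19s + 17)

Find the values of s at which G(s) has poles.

s = -1 + 4j, -1 - 4j, -1

The poles are the roots of the denominator s^3 + 3s^2 + 19s + 17 = 0.
Trying s = -1: the polynomial evaluates to 0, so (s + 1) is a factor.
Dividing out leaves s^2 + 2s + 17 = 0.
The quadratic formula then gives s = -1 ± 4j.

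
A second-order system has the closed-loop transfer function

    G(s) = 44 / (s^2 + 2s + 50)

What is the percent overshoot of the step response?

%OS ≈ 63.8%

Comparing s^2 + 2s + 50 to s^2 + 2ζωₙs + ωₙ²: ωₙ = √50 ≈ 7.071 rad/s and ζ = 2/(2·√50) ≈ 0.1414.
%OS = 100·exp(−πζ/√(1−ζ²)) = 100·exp(−π·0.1414/√(1−0.1414²)) ≈ 63.8%.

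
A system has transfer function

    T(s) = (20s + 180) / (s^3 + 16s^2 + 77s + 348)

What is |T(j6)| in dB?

|T(j6)|_dB ≈ -3.81 dB

Substitute s = j6: numerator = 180 + j120, denominator = -228 + j246.
|T(j6)| = |180 + j120| / |-228 + j246| = 216.33 / 335.41 ≈ 0.6450.
In decibels: 20·log₁₀(0.6450) ≈ -3.81 dB.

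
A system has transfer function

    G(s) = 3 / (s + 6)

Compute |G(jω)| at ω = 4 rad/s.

Substitute s = j4: numerator = 3, denominator = 6 + j4.
|G(j4)| = |3| / |6 + j4| = 3 / 7.2111 ≈ 0.4160.

|G(j4)| ≈ 0.4160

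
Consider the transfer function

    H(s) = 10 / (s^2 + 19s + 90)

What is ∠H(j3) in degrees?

∠H(j3) ≈ -35.13°

At s = j3: numerator = 10, denominator = 81 + j57.
∠H = ∠num − ∠den = 0° − (35.134°) = -35.13°.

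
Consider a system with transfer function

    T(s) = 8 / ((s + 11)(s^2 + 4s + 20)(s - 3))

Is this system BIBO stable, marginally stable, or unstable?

unstable

The poles can be read from the denominator factors: s = -11, -2 ± 4j, 3.
Since the pole(s) at s = 3 lie in the right half-plane, the system is unstable.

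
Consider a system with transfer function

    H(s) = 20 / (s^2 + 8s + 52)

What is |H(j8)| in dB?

|H(j8)|_dB ≈ -10.3 dB

Substitute s = j8: numerator = 20, denominator = -12 + j64.
|H(j8)| = |20| / |-12 + j64| = 20 / 65.115 ≈ 0.3071.
In decibels: 20·log₁₀(0.3071) ≈ -10.3 dB.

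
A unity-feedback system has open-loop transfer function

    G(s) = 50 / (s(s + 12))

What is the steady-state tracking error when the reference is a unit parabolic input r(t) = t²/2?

G(s) has one pole at the origin.
This is a Type 1 system; Ka = lim_{s→0} s^2·G(s) = 0, so the steady-state error for a parabola input is infinite.

e_ss = ∞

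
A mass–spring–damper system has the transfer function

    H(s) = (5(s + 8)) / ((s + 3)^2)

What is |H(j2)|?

Substitute s = j2: numerator = 40 + j10, denominator = 5 + j12.
|H(j2)| = |40 + j10| / |5 + j12| = 41.231 / 13 ≈ 3.172.

|H(j2)| ≈ 3.172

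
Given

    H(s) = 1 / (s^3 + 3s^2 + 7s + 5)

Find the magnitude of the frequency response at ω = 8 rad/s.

|H(j8)| ≈ 0.002029

Substitute s = j8: numerator = 1, denominator = -187 - j456.
|H(j8)| = |1| / |-187 - j456| = 1 / 492.85 ≈ 0.002029.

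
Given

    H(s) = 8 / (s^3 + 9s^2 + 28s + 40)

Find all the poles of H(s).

The poles are the roots of the denominator s^3 + 9s^2 + 28s + 40 = 0.
Trying s = -5: the polynomial evaluates to 0, so (s + 5) is a factor.
Dividing out leaves s^2 + 4s + 8 = 0.
The quadratic formula then gives s = -2 ± 2j.

s = -2 + 2j, -2 - 2j, -5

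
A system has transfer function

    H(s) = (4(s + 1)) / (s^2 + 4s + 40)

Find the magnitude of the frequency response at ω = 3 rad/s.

|H(j3)| ≈ 0.3805

Substitute s = j3: numerator = 4 + j12, denominator = 31 + j12.
|H(j3)| = |4 + j12| / |31 + j12| = 12.649 / 33.242 ≈ 0.3805.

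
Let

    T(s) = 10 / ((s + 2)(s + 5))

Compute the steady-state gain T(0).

Set s = 0: T(0) = (10) / (10) = 1.

T(0) = 1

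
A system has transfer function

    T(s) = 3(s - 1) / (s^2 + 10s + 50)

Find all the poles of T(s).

The poles are the roots of the denominator s^2 + 10s + 50 = 0.
Using the quadratic formula: s = (-10 ± √(-100))/2 = -5 ± 5j.

s = -5 ± 5j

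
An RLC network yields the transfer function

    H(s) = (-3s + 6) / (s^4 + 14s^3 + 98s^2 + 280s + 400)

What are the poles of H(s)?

s = -2 + 2j, -2 - 2j, -5 + 5j, -5 - 5j

The poles are the roots of the denominator s^4 + 14s^3 + 98s^2 + 280s + 400 = 0.
No real roots exist; factor into two real quadratics: (s^2 + 4s + 8)(s^2 + 10s + 50) = 0.
Each quadratic gives a conjugate pair via the quadratic formula.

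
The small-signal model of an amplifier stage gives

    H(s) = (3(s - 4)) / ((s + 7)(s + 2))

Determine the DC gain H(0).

At s = 0 each factor (s + a) contributes a and each (s^2 + bs + c) contributes c.
H(0) = 3·(-4) / ((7) · (2)) = -12/14 = -6/7.

H(0) = -6/7 ≈ -0.8571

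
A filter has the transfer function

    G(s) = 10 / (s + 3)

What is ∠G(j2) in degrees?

At s = j2: numerator = 10, denominator = 3 + j2.
∠G = ∠num − ∠den = 0° − (33.690°) = -33.69°.

∠G(j2) ≈ -33.69°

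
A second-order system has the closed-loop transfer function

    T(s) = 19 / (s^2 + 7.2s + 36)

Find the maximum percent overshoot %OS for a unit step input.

%OS ≈ 9.48%

Comparing s^2 + 7.2s + 36 to s^2 + 2ζωₙs + ωₙ²: ωₙ = 6 rad/s and ζ = 7.2/(2·6) = 0.6.
%OS = 100·exp(−πζ/√(1−ζ²)) = 100·exp(−π·0.6/√(1−0.6²)) ≈ 9.48%.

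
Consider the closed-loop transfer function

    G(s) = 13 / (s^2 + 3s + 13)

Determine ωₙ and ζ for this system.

ωₙ ≈ 3.606 rad/s, ζ ≈ 0.4160

Compare the denominator to the standard form s^2 + 2ζωₙs + ωₙ².
ωₙ² = 13, so ωₙ = √13 ≈ 3.606 rad/s.
2ζωₙ = 3, so ζ = 3/(2·√13) ≈ 0.4160.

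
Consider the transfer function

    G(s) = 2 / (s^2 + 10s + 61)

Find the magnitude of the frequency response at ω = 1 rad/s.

|G(j1)| ≈ 0.03288

Substitute s = j1: numerator = 2, denominator = 60 + j10.
|G(j1)| = |2| / |60 + j10| = 2 / 60.828 ≈ 0.03288.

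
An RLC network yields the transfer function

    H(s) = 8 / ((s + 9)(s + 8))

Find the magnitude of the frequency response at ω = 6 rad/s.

Substitute s = j6: numerator = 8, denominator = 36 + j102.
|H(j6)| = |8| / |36 + j102| = 8 / 108.17 ≈ 0.07396.

|H(j6)| ≈ 0.07396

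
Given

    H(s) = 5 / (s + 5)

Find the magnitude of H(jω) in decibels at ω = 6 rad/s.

|H(j6)|_dB ≈ -3.87 dB

Substitute s = j6: numerator = 5, denominator = 5 + j6.
|H(j6)| = |5| / |5 + j6| = 5 / 7.8102 ≈ 0.6402.
In decibels: 20·log₁₀(0.6402) ≈ -3.87 dB.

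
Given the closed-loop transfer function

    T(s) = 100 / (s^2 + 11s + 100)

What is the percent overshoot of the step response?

Comparing s^2 + 11s + 100 to s^2 + 2ζωₙs + ωₙ²: ωₙ = 10 rad/s and ζ = 11/(2·10) = 0.55.
%OS = 100·exp(−πζ/√(1−ζ²)) = 100·exp(−π·0.55/√(1−0.55²)) ≈ 12.6%.

%OS ≈ 12.6%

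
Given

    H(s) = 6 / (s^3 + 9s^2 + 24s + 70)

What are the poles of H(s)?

The poles are the roots of the denominator s^3 + 9s^2 + 24s + 70 = 0.
Trying s = -7: the polynomial evaluates to 0, so (s + 7) is a factor.
Dividing out leaves s^2 + 2s + 10 = 0.
The quadratic formula then gives s = -1 ± 3j.

s = -1 + 3j, -1 - 3j, -7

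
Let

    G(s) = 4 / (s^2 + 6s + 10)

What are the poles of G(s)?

s = -3 + j, -3 - j

The poles are the roots of the denominator s^2 + 6s + 10 = 0.
Using the quadratic formula: s = (-6 ± √(-4))/2 = -3 ± 1j.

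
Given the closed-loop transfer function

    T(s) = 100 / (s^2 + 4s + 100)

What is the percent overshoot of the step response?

Comparing s^2 + 4s + 100 to s^2 + 2ζωₙs + ωₙ²: ωₙ = 10 rad/s and ζ = 4/(2·10) = 0.2.
%OS = 100·exp(−πζ/√(1−ζ²)) = 100·exp(−π·0.2/√(1−0.2²)) ≈ 52.7%.

%OS ≈ 52.7%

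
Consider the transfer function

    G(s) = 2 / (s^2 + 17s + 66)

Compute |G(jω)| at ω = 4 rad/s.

Substitute s = j4: numerator = 2, denominator = 50 + j68.
|G(j4)| = |2| / |50 + j68| = 2 / 84.404 ≈ 0.02370.

|G(j4)| ≈ 0.02370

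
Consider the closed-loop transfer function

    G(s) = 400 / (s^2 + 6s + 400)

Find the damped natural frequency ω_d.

ω_d ≈ 19.77 rad/s

Comparing s^2 + 6s + 400 to s^2 + 2ζωₙs + ωₙ²: ωₙ = 20 rad/s and ζ = 6/(2·20) = 0.15.
ζωₙ = 6/2 = 3, so ω_d = ωₙ√(1−ζ²) = √(ωₙ² − (ζωₙ)²) = √(400 − 3²) = √391 ≈ 19.77 rad/s.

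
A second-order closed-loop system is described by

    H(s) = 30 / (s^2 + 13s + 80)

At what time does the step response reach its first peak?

t_p ≈ 0.5113 s

Comparing s^2 + 13s + 80 to s^2 + 2ζωₙs + ωₙ²: ωₙ = √80 ≈ 8.944 rad/s and ζ = 13/(2·√80) ≈ 0.7267.
ζωₙ = 13/2 = 6.5, so ω_d = ωₙ√(1−ζ²) = √(ωₙ² − (ζωₙ)²) = √(80 − 6.5²) = √37.75 ≈ 6.144 rad/s.
t_p = π/ω_d = π/6.144 ≈ 0.5113 s.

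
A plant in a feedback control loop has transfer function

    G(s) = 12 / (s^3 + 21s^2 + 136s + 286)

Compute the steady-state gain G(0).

G(0) = 6/143 ≈ 0.04196

Set s = 0: G(0) = (12) / (286) = 6/143.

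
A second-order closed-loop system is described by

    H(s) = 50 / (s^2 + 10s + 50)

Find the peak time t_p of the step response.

t_p ≈ 0.6283 s

Comparing s^2 + 10s + 50 to s^2 + 2ζωₙs + ωₙ²: ωₙ = √50 ≈ 7.071 rad/s and ζ = 10/(2·√50) ≈ 0.7071.
ζωₙ = 10/2 = 5, so ω_d = ωₙ√(1−ζ²) = √(ωₙ² − (ζωₙ)²) = √(50 − 5²) = √25 = 5 rad/s.
t_p = π/ω_d = π/5 ≈ 0.6283 s.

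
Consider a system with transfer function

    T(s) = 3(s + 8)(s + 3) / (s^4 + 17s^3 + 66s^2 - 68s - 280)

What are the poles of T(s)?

s = -10, 2, -7, -2

The poles are the roots of the denominator s^4 + 17s^3 + 66s^2 - 68s - 280 = 0.
Trying s = -10: the polynomial evaluates to 0, so (s + 10) is a factor.
Dividing out leaves s^3 + 7s^2 - 4s - 28 = 0.
This factors further as (s - 2)(s + 7)(s + 2) = 0.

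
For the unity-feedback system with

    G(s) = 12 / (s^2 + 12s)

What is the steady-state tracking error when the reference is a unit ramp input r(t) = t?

G(s) has one pole at the origin.
This is a Type 1 system. Kv = lim_{s→0} s·G(s) = 12/12 = 1.
e_ss = 1/Kv = 1/(1) = 1.

e_ss = 1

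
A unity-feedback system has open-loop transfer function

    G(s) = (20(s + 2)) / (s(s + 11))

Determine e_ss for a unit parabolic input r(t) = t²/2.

e_ss = ∞

G(s) has one pole at the origin.
This is a Type 1 system; Ka = lim_{s→0} s^2·G(s) = 0, so the steady-state error for a parabola input is infinite.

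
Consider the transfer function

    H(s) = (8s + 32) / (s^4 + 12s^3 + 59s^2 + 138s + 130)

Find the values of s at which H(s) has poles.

The poles are the roots of the denominator s^4 + 12s^3 + 59s^2 + 138s + 130 = 0.
No real roots exist; factor into two real quadratics: (s^2 + 6s + 10)(s^2 + 6s + 13) = 0.
Each quadratic gives a conjugate pair via the quadratic formula.

s = -3 + j, -3 - j, -3 + 2j, -3 - 2j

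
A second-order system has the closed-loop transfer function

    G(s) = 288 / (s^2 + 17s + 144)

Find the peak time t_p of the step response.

t_p ≈ 0.3709 s

Comparing s^2 + 17s + 144 to s^2 + 2ζωₙs + ωₙ²: ωₙ = 12 rad/s and ζ = 17/(2·12) ≈ 0.7083.
ζωₙ = 17/2 = 8.5, so ω_d = ωₙ√(1−ζ²) = √(ωₙ² − (ζωₙ)²) = √(144 − 8.5²) = √71.75 ≈ 8.471 rad/s.
t_p = π/ω_d = π/8.471 ≈ 0.3709 s.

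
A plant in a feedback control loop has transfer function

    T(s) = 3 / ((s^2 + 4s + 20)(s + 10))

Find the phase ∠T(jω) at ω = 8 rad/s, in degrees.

∠T(j8) ≈ 177.4°

At s = j8: numerator = 3, denominator = -696 - j32.
∠T = ∠num − ∠den = 0° − (-177.37°) = 177.4°.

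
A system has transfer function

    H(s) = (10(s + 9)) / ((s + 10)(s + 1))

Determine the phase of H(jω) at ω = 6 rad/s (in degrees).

∠H(j6) ≈ -77.81°

At s = j6: numerator = 90 + j60, denominator = -26 + j66.
∠H = ∠num − ∠den = 33.690° − (111.50°) = -77.81°.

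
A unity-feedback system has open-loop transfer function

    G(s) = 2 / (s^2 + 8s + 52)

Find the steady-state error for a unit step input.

G(s) has no poles at the origin.
This is a Type 0 system. Kp = lim_{s→0} G(s) = 2/52 = 1/26.
e_ss = 1/(1 + Kp) = 1/(1 + 1/26) = 26/27 ≈ 0.9630.

e_ss = 0.9630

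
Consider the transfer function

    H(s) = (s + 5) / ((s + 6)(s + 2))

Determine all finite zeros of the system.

s = -5

Set the numerator to zero: s + 5 = 0.
So s = -5.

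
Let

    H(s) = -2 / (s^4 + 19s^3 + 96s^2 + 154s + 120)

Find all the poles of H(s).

The poles are the roots of the denominator s^4 + 19s^3 + 96s^2 + 154s + 120 = 0.
Trying s = -12: the polynomial evaluates to 0, so (s + 12) is a factor.
Dividing out leaves s^3 + 7s^2 + 12s + 10 = 0.
This factors further as (s^2 + 2s + 2)(s + 5) = 0.

s = -1 ± j, -12, -5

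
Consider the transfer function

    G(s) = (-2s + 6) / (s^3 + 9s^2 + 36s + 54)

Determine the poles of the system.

The poles are the roots of the denominator s^3 + 9s^2 + 36s + 54 = 0.
Trying s = -3: the polynomial evaluates to 0, so (s + 3) is a factor.
Dividing out leaves s^2 + 6s + 18 = 0.
The quadratic formula then gives s = -3 ± 3j.

s = -3 + 3j, -3 - 3j, -3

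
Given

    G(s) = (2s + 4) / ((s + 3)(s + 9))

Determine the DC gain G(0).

Set s = 0: G(0) = (4) / (27) = 4/27.

G(0) = 4/27 ≈ 0.1481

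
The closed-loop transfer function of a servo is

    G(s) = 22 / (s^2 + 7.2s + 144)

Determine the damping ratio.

ζ = 0.3

Compare the denominator to the standard form s^2 + 2ζωₙs + ωₙ².
ωₙ² = 144, so ωₙ = 12 rad/s.
2ζωₙ = 7.2, so ζ = 7.2/(2·12) = 0.3.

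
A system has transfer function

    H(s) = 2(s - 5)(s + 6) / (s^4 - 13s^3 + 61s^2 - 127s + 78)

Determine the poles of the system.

The poles are the roots of the denominator s^4 - 13s^3 + 61s^2 - 127s + 78 = 0.
Trying s = 6: the polynomial evaluates to 0, so (s - 6) is a factor.
Dividing out leaves s^3 - 7s^2 + 19s - 13 = 0.
This factors further as (s^2 - 6s + 13)(s - 1) = 0.

s = 3 ± 2j, 6, 1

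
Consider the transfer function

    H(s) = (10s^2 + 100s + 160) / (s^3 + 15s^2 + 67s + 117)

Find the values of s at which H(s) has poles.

s = -3 ± 2j, -9

The poles are the roots of the denominator s^3 + 15s^2 + 67s + 117 = 0.
Trying s = -9: the polynomial evaluates to 0, so (s + 9) is a factor.
Dividing out leaves s^2 + 6s + 13 = 0.
The quadratic formula then gives s = -3 ± 2j.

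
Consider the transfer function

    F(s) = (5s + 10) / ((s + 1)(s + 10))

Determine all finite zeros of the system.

Set the numerator to zero: 5s + 10 = 0, i.e. 5·(s + 2) = 0.
So s = -2.

s = -2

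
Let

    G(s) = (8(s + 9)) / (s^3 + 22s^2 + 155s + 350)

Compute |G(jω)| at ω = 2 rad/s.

|G(j2)| ≈ 0.1845

Substitute s = j2: numerator = 72 + j16, denominator = 262 + j302.
|G(j2)| = |72 + j16| / |262 + j302| = 73.756 / 399.81 ≈ 0.1845.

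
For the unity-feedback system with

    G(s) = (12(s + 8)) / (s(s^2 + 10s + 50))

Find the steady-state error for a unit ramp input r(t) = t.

G(s) has one pole at the origin.
This is a Type 1 system. Kv = lim_{s→0} s·G(s) = 96/50 = 48/25.
e_ss = 1/Kv = 1/(48/25) = 25/48 ≈ 0.5208.

e_ss = 0.5208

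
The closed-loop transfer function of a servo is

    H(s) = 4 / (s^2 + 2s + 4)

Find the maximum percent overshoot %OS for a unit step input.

%OS ≈ 16.3%

Comparing s^2 + 2s + 4 to s^2 + 2ζωₙs + ωₙ²: ωₙ = 2 rad/s and ζ = 2/(2·2) = 0.5.
%OS = 100·exp(−πζ/√(1−ζ²)) = 100·exp(−π·0.5/√(1−0.5²)) ≈ 16.3%.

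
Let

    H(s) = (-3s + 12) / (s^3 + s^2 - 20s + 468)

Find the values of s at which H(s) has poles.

The poles are the roots of the denominator s^3 + s^2 - 20s + 468 = 0.
Trying s = -9: the polynomial evaluates to 0, so (s + 9) is a factor.
Dividing out leaves s^2 - 8s + 52 = 0.
The quadratic formula then gives s = 4 ± 6j.

s = 4 ± 6j, -9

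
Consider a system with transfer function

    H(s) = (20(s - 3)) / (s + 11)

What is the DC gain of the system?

At s = 0 each factor (s + a) contributes a and each (s^2 + bs + c) contributes c.
H(0) = 20·(-3) / ((11)) = -60/11 = -60/11.

H(0) = -60/11 ≈ -5.455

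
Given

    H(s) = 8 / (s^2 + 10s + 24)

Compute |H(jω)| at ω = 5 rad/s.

Substitute s = j5: numerator = 8, denominator = -1 + j50.
|H(j5)| = |8| / |-1 + j50| = 8 / 50.010 ≈ 0.1600.

|H(j5)| ≈ 0.1600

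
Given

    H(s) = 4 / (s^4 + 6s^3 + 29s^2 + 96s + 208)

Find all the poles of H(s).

The poles are the roots of the denominator s^4 + 6s^3 + 29s^2 + 96s + 208 = 0.
No real roots exist; factor into two real quadratics: (s^2 + 16)(s^2 + 6s + 13) = 0.
Each quadratic gives a conjugate pair via the quadratic formula.

s = ±4j, -3 ± 2j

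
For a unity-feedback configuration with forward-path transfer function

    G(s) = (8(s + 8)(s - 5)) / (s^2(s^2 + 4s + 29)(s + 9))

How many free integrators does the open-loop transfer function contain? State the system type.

The denominator has 2 factors of s at the origin (free integrators), so this is a Type 2 system.

Type 2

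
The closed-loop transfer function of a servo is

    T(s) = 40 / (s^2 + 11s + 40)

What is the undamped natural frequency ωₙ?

ωₙ ≈ 6.325 rad/s

Compare the denominator to the standard form s^2 + 2ζωₙs + ωₙ².
ωₙ² = 40, so ωₙ = √40 ≈ 6.325 rad/s.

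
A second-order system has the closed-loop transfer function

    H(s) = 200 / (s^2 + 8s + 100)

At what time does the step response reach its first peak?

Comparing s^2 + 8s + 100 to s^2 + 2ζωₙs + ωₙ²: ωₙ = 10 rad/s and ζ = 8/(2·10) = 0.4.
ζωₙ = 8/2 = 4, so ω_d = ωₙ√(1−ζ²) = √(ωₙ² − (ζωₙ)²) = √(100 − 4²) = √84 ≈ 9.165 rad/s.
t_p = π/ω_d = π/9.165 ≈ 0.3428 s.

t_p ≈ 0.3428 s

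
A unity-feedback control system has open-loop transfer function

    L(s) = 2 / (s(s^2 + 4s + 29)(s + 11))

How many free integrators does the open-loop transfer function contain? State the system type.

Type 1

The denominator has 1 factor of s at the origin (free integrator), so this is a Type 1 system.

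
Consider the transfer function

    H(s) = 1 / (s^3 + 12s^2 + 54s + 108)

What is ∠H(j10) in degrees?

∠H(j10) ≈ 157.2°

At s = j10: numerator = 1, denominator = -1092 - j460.
∠H = ∠num − ∠den = 0° − (-157.16°) = 157.2°.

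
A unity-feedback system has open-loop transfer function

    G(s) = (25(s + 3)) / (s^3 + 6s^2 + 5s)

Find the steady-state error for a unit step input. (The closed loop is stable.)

G(s) has one pole at the origin.
This is a Type 1 system; for a step input the steady-state error is zero.

e_ss = 0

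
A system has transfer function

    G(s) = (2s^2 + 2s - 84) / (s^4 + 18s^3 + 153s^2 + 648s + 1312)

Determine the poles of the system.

s = -4 ± 4j, -5 ± 4j

The poles are the roots of the denominator s^4 + 18s^3 + 153s^2 + 648s + 1312 = 0.
No real roots exist; factor into two real quadratics: (s^2 + 8s + 32)(s^2 + 10s + 41) = 0.
Each quadratic gives a conjugate pair via the quadratic formula.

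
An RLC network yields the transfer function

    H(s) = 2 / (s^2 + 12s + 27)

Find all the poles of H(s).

The poles are the roots of the denominator s^2 + 12s + 27 = 0.
Factoring: (s + 9)(s + 3) = 0, so s = -9 and s = -3.

s = -9, -3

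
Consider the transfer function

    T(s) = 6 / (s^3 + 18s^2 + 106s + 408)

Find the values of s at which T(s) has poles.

The poles are the roots of the denominator s^3 + 18s^2 + 106s + 408 = 0.
Trying s = -12: the polynomial evaluates to 0, so (s + 12) is a factor.
Dividing out leaves s^2 + 6s + 34 = 0.
The quadratic formula then gives s = -3 ± 5j.

s = -3 ± 5j, -12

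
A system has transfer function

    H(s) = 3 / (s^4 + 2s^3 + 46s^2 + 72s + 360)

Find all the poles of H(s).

s = -1 + 3j, -1 - 3j, 6j, -6j

The poles are the roots of the denominator s^4 + 2s^3 + 46s^2 + 72s + 360 = 0.
No real roots exist; factor into two real quadratics: (s^2 + 2s + 10)(s^2 + 36) = 0.
Each quadratic gives a conjugate pair via the quadratic formula.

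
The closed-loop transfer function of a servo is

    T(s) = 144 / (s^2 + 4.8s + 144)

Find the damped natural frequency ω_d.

Comparing s^2 + 4.8s + 144 to s^2 + 2ζωₙs + ωₙ²: ωₙ = 12 rad/s and ζ = 4.8/(2·12) = 0.2.
ζωₙ = 4.8/2 = 2.4, so ω_d = ωₙ√(1−ζ²) = √(ωₙ² − (ζωₙ)²) = √(144 − 2.4²) = √138.24 ≈ 11.76 rad/s.

ω_d ≈ 11.76 rad/s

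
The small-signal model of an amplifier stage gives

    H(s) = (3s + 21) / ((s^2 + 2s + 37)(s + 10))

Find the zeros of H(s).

s = -7

Set the numerator to zero: 3s + 21 = 0, i.e. 3·(s + 7) = 0.
So s = -7.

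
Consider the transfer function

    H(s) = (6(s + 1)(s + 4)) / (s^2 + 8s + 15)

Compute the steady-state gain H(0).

H(0) = 8/5 ≈ 1.600

Set s = 0: H(0) = (24) / (15) = 8/5.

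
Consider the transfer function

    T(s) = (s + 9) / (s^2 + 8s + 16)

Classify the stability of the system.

stable

The denominator s^2 + 8s + 16 factors as (s + 4)^2, giving poles at s = -4, -4.
Since all poles lie strictly in the left half-plane, the system is stable.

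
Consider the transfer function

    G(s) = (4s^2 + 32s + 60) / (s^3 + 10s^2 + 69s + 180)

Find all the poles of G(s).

s = -3 + 6j, -3 - 6j, -4

The poles are the roots of the denominator s^3 + 10s^2 + 69s + 180 = 0.
Trying s = -4: the polynomial evaluates to 0, so (s + 4) is a factor.
Dividing out leaves s^2 + 6s + 45 = 0.
The quadratic formula then gives s = -3 ± 6j.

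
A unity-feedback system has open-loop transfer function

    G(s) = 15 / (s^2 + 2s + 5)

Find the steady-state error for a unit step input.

e_ss = 0.2500

G(s) has no poles at the origin.
This is a Type 0 system. Kp = lim_{s→0} G(s) = 15/5 = 3.
e_ss = 1/(1 + Kp) = 1/(1 + 3) = 1/4 ≈ 0.2500.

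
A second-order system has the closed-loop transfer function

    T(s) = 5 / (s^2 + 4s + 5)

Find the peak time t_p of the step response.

Comparing s^2 + 4s + 5 to s^2 + 2ζωₙs + ωₙ²: ωₙ = √5 ≈ 2.236 rad/s and ζ = 4/(2·√5) ≈ 0.8944.
ζωₙ = 4/2 = 2, so ω_d = ωₙ√(1−ζ²) = √(ωₙ² − (ζωₙ)²) = √(5 − 2²) = √1 = 1 rad/s.
t_p = π/ω_d = π/1 ≈ 3.142 s.

t_p ≈ 3.142 s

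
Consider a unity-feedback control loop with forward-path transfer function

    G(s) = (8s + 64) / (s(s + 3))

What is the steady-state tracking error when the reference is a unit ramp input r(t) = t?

e_ss = 0.04688

G(s) has one pole at the origin.
This is a Type 1 system. Kv = lim_{s→0} s·G(s) = 64/3.
e_ss = 1/Kv = 1/(64/3) = 3/64 ≈ 0.04688.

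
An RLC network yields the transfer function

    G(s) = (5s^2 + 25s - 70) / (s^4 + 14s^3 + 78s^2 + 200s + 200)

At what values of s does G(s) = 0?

s = -7, 2

Set the numerator to zero: 5s^2 + 25s - 70 = 0, i.e. 5·(s^2 + 5s - 14) = 0.
Factoring: (s + 7)(s - 2) = 0.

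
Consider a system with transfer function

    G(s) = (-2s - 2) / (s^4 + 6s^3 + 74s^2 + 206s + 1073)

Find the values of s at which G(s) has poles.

The poles are the roots of the denominator s^4 + 6s^3 + 74s^2 + 206s + 1073 = 0.
No real roots exist; factor into two real quadratics: (s^2 + 4s + 29)(s^2 + 2s + 37) = 0.
Each quadratic gives a conjugate pair via the quadratic formula.

s = -2 ± 5j, -1 ± 6j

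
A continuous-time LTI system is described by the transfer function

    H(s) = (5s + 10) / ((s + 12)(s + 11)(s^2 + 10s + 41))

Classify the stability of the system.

The poles can be read from the denominator factors: s = -12, -11, -5 ± 4j.
Since all poles lie strictly in the left half-plane, the system is stable.

stable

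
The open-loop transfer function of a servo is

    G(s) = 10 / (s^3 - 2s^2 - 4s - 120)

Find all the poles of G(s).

The poles are the roots of the denominator s^3 - 2s^2 - 4s - 120 = 0.
Trying s = 6: the polynomial evaluates to 0, so (s - 6) is a factor.
Dividing out leaves s^2 + 4s + 20 = 0.
The quadratic formula then gives s = -2 ± 4j.

s = -2 ± 4j, 6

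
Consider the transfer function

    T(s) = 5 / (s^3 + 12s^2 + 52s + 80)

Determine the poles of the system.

s = -4 ± 2j, -4

The poles are the roots of the denominator s^3 + 12s^2 + 52s + 80 = 0.
Trying s = -4: the polynomial evaluates to 0, so (s + 4) is a factor.
Dividing out leaves s^2 + 8s + 20 = 0.
The quadratic formula then gives s = -4 ± 2j.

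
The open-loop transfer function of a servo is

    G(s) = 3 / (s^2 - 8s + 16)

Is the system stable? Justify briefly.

unstable

The denominator s^2 - 8s + 16 factors as (s - 4)^2, giving poles at s = 4, 4.
Since the pole(s) at s = 4, 4 lie in the right half-plane, the system is unstable.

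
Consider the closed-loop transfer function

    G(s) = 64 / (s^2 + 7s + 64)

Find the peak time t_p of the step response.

t_p ≈ 0.4367 s

Comparing s^2 + 7s + 64 to s^2 + 2ζωₙs + ωₙ²: ωₙ = 8 rad/s and ζ = 7/(2·8) = 0.4375.
ζωₙ = 7/2 = 3.5, so ω_d = ωₙ√(1−ζ²) = √(ωₙ² − (ζωₙ)²) = √(64 − 3.5²) = √51.75 ≈ 7.194 rad/s.
t_p = π/ω_d = π/7.194 ≈ 0.4367 s.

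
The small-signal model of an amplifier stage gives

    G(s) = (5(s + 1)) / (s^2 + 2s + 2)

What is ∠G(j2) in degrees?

At s = j2: numerator = 5 + j10, denominator = -2 + j4.
∠G = ∠num − ∠den = 63.435° − (116.57°) = -53.13°.

∠G(j2) ≈ -53.13°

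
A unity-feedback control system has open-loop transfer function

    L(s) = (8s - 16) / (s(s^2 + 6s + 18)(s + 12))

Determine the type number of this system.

Type 1

The denominator has 1 factor of s at the origin (free integrator), so this is a Type 1 system.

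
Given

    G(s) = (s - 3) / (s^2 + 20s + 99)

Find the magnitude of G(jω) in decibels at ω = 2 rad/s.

Substitute s = j2: numerator = -3 + j2, denominator = 95 + j40.
|G(j2)| = |-3 + j2| / |95 + j40| = 3.6056 / 103.08 ≈ 0.03498.
In decibels: 20·log₁₀(0.03498) ≈ -29.1 dB.

|G(j2)|_dB ≈ -29.1 dB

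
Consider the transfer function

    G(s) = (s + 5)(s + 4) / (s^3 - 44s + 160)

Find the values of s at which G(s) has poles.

s = 4 ± 2j, -8

The poles are the roots of the denominator s^3 - 44s + 160 = 0.
Trying s = -8: the polynomial evaluates to 0, so (s + 8) is a factor.
Dividing out leaves s^2 - 8s + 20 = 0.
The quadratic formula then gives s = 4 ± 2j.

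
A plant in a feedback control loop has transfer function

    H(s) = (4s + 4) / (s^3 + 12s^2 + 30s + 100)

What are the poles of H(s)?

s = -1 + 3j, -1 - 3j, -10

The poles are the roots of the denominator s^3 + 12s^2 + 30s + 100 = 0.
Trying s = -10: the polynomial evaluates to 0, so (s + 10) is a factor.
Dividing out leaves s^2 + 2s + 10 = 0.
The quadratic formula then gives s = -1 ± 3j.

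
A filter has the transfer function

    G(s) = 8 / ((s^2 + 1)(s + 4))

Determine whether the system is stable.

The poles can be read from the denominator factors: s = j, -j, -4.
Since the simple pole(s) at s = ±j lie on the jω-axis with none in the right half-plane, the system is marginally stable.

marginally stable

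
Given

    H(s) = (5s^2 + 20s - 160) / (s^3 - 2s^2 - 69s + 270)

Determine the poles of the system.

The poles are the roots of the denominator s^3 - 2s^2 - 69s + 270 = 0.
Trying s = 5: the polynomial evaluates to 0, so (s - 5) is a factor.
Dividing out leaves s^2 + 3s - 54 = 0.
Factoring the quadratic: (s - 6)(s + 9) = 0.

s = 5, 6, -9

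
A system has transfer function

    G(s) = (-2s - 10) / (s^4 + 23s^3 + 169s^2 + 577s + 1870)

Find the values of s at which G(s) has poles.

The poles are the roots of the denominator s^4 + 23s^3 + 169s^2 + 577s + 1870 = 0.
Trying s = -11: the polynomial evaluates to 0, so (s + 11) is a factor.
Dividing out leaves s^3 + 12s^2 + 37s + 170 = 0.
This factors further as (s + 10)(s^2 + 2s + 17) = 0.

s = -11, -10, -1 + 4j, -1 - 4j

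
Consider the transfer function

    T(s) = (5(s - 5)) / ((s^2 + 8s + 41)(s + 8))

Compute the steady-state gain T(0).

T(0) = -25/328 ≈ -0.07622

At s = 0 each factor (s + a) contributes a and each (s^2 + bs + c) contributes c.
T(0) = 5·(-5) / ((41) · (8)) = -25/328 = -25/328.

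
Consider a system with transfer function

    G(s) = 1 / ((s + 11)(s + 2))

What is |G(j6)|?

Substitute s = j6: numerator = 1, denominator = -14 + j78.
|G(j6)| = |1| / |-14 + j78| = 1 / 79.246 ≈ 0.01262.

|G(j6)| ≈ 0.01262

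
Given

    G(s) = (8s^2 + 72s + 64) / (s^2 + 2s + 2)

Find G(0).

Set s = 0: G(0) = (64) / (2) = 32.

G(0) = 32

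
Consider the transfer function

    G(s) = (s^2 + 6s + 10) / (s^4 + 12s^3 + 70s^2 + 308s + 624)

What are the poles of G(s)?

s = -1 + 5j, -1 - 5j, -6, -4

The poles are the roots of the denominator s^4 + 12s^3 + 70s^2 + 308s + 624 = 0.
Trying s = -6: the polynomial evaluates to 0, so (s + 6) is a factor.
Dividing out leaves s^3 + 6s^2 + 34s + 104 = 0.
This factors further as (s^2 + 2s + 26)(s + 4) = 0.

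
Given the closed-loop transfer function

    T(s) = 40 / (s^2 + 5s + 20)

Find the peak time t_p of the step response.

Comparing s^2 + 5s + 20 to s^2 + 2ζωₙs + ωₙ²: ωₙ = √20 ≈ 4.472 rad/s and ζ = 5/(2·√20) ≈ 0.5590.
ζωₙ = 5/2 = 2.5, so ω_d = ωₙ√(1−ζ²) = √(ωₙ² − (ζωₙ)²) = √(20 − 2.5²) = √13.75 ≈ 3.708 rad/s.
t_p = π/ω_d = π/3.708 ≈ 0.8472 s.

t_p ≈ 0.8472 s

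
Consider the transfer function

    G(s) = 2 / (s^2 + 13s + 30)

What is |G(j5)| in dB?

|G(j5)|_dB ≈ -30.3 dB

Substitute s = j5: numerator = 2, denominator = 5 + j65.
|G(j5)| = |2| / |5 + j65| = 2 / 65.192 ≈ 0.03068.
In decibels: 20·log₁₀(0.03068) ≈ -30.3 dB.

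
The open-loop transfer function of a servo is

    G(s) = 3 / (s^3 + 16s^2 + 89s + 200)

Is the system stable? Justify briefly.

The denominator s^3 + 16s^2 + 89s + 200 factors as (s^2 + 8s + 25)(s + 8), giving poles at s = -4 + 3j, -4 - 3j, -8.
Since all poles lie strictly in the left half-plane, the system is stable.

stable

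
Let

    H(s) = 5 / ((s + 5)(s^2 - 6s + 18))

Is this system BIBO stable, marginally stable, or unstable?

The poles can be read from the denominator factors: s = -5, 3 ± 3j.
Since the pole(s) at s = 3 + 3j, 3 - 3j lie in the right half-plane, the system is unstable.

unstable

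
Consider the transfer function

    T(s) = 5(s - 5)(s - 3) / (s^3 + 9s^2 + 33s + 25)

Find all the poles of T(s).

The poles are the roots of the denominator s^3 + 9s^2 + 33s + 25 = 0.
Trying s = -1: the polynomial evaluates to 0, so (s + 1) is a factor.
Dividing out leaves s^2 + 8s + 25 = 0.
The quadratic formula then gives s = -4 ± 3j.

s = -4 + 3j, -4 - 3j, -1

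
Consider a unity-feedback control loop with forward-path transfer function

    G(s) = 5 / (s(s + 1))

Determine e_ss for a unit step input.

G(s) has one pole at the origin.
This is a Type 1 system; for a step input the steady-state error is zero.

e_ss = 0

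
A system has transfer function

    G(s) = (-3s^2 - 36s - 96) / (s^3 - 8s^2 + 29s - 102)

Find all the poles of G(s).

s = 1 + 4j, 1 - 4j, 6

The poles are the roots of the denominator s^3 - 8s^2 + 29s - 102 = 0.
Trying s = 6: the polynomial evaluates to 0, so (s - 6) is a factor.
Dividing out leaves s^2 - 2s + 17 = 0.
The quadratic formula then gives s = 1 ± 4j.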